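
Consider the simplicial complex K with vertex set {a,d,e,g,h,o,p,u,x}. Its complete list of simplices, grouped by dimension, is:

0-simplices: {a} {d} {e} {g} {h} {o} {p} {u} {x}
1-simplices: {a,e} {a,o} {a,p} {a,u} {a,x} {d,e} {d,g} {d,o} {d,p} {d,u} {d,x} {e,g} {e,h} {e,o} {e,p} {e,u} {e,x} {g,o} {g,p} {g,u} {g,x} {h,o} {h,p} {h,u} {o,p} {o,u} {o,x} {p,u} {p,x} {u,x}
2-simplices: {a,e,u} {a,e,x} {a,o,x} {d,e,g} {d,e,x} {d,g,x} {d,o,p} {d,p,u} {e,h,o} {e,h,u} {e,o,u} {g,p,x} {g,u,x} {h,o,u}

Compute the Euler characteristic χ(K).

n_0=9 n_1=30 n_2=14
χ=+9−30+14=-7

χ(K)=-7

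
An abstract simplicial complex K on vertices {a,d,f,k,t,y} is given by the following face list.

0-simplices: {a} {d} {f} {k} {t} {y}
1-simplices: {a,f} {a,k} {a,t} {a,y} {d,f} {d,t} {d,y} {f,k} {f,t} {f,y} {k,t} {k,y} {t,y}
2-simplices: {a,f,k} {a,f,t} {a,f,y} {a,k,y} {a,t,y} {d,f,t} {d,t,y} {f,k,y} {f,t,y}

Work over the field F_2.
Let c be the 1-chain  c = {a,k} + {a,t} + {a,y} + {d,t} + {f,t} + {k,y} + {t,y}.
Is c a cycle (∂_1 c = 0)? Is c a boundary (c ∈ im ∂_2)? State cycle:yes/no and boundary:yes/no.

cycle:no boundary:no

n_0=6 n_1=13 n_2=9  [Z2]
∂1: piv[af,ak,at,ay,df] rk=5  ker:dt,dy,fk,ft,fy,kt,ky,ty
∂2: piv[afk,aft,afy,aky,aty,dft,dty] rk=7  ker:fky,fty
∂1c = {a} + {d} + {f} + {y}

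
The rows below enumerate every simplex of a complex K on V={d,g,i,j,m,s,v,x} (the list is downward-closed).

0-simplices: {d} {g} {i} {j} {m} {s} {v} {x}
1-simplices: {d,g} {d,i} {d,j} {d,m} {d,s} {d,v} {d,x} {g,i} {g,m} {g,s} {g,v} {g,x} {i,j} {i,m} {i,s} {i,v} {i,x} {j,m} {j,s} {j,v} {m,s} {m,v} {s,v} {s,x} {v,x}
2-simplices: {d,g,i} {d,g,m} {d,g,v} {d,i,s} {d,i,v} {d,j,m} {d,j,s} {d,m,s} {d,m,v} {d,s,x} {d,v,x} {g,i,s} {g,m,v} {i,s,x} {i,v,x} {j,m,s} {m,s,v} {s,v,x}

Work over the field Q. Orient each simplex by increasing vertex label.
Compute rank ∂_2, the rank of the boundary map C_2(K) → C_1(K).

rank∂_2=14

n_0=8 n_1=25 n_2=18  [Q]
∂1: piv[dg,di,dj,dm,ds,dv,dx] rk=7  ker:gi,gm,gs,gv,gx,ij,im,is,iv,ix,jm,js,jv,ms,mv,sv,sx,vx
∂2: piv[dgi,dgm,dgv,dis,div,djm,djs,dms,dmv,dsx,dvx,gis,isx,msv] rk=14  ker:gmv,ivx,jms,svx
rk∂_2=14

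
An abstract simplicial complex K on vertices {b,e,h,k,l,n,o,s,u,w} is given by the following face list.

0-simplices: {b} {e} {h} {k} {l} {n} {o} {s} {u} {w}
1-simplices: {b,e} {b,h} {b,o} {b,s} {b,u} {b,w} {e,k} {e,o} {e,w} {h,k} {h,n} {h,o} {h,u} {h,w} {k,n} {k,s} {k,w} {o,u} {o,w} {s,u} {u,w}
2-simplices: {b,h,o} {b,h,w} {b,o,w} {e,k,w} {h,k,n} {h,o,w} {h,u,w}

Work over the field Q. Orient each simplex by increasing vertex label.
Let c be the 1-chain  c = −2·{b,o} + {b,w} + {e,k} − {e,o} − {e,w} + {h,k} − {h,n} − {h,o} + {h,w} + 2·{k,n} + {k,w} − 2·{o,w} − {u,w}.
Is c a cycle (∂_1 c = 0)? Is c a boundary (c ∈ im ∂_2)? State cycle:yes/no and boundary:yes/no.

n_0=10 n_1=21 n_2=7  [Q]
∂1: piv[be,bh,bo,bs,bu,bw,ek,hn] rk=8  ker:eo,ew,hk,ho,hu,hw,kn,ks,kw,ou,ow,su,uw
∂2: piv[bho,bhw,bow,ekw,hkn,huw] rk=6  ker:how
∂1c = {b} + {e} − {k} + {n} − 2·{o} + {u} − {w}

cycle:no boundary:no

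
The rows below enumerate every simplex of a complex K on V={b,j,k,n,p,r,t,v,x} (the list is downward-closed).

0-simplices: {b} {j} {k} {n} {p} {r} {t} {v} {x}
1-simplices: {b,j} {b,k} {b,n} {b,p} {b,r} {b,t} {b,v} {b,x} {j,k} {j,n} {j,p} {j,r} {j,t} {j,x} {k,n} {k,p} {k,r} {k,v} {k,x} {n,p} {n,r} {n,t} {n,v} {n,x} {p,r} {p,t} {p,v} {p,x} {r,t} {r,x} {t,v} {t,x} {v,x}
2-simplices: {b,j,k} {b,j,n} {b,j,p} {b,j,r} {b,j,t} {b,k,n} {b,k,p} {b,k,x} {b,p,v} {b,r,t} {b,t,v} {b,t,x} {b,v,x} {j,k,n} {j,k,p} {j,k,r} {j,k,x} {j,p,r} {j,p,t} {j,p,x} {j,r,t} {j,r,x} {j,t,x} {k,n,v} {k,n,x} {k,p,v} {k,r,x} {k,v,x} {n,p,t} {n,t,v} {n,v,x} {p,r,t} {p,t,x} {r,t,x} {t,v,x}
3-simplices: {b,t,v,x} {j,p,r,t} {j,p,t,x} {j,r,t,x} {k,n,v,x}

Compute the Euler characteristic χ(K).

n_0=9 n_1=33 n_2=35 n_3=5
χ=+9−33+35−5=6

χ(K)=6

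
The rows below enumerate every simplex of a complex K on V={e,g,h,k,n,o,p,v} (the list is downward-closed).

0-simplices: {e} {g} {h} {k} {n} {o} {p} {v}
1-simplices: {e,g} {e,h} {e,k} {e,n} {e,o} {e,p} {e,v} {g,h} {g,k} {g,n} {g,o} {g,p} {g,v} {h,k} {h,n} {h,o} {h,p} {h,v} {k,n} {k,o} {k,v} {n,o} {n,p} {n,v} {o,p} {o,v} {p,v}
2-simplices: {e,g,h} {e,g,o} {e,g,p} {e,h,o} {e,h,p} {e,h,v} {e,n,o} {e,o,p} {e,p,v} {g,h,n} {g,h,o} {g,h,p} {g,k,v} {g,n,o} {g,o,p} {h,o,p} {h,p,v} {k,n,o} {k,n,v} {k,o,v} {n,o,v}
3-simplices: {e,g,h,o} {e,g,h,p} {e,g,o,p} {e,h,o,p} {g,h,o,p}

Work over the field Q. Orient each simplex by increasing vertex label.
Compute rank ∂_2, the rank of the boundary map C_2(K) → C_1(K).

rank∂_2=15

n_0=8 n_1=27 n_2=21 n_3=5  [Q]
∂1: piv[eg,eh,ek,en,eo,ep,ev] rk=7  ker:gh,gk,gn,go,gp,gv,hk,hn,ho,hp,hv,kn,ko,kv,no,np,nv,op,ov,pv
∂2: piv[egh,ego,egp,eho,ehp,ehv,eno,eop,epv,ghn,gkv,gno,kno,knv,kov] rk=15  ker:gho,ghp,gop,hop,hpv,nov
∂3: piv[egho,eghp,egop,ehop] rk=4  ker:ghop
rk∂_2=15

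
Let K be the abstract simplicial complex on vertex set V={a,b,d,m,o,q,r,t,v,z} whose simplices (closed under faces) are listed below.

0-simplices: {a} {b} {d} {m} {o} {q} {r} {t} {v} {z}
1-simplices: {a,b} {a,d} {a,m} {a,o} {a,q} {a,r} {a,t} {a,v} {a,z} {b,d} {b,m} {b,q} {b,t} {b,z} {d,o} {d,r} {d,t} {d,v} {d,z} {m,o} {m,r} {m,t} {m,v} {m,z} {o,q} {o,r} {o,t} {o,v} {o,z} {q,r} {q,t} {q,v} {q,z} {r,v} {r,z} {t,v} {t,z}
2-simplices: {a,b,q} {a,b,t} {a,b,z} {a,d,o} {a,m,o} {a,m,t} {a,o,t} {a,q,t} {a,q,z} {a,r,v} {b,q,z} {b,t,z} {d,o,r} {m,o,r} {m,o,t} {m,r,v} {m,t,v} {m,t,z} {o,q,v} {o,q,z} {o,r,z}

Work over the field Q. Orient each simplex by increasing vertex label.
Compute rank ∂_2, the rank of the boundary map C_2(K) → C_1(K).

n_0=10 n_1=37 n_2=21  [Q]
∂1: piv[ab,ad,am,ao,aq,ar,at,av,az] rk=9  ker:bd,bm,bq,bt,bz,do,dr,dt,dv,dz,mo,mr,mt,mv,mz,oq,or,ot,ov,oz,qr,qt,qv,qz,rv,rz,tv,tz
∂2: piv[abq,abt,abz,ado,amo,amt,aot,aqt,aqz,arv,btz,dor,mor,mrv,mtv,mtz,oqv,oqz,orz] rk=19  ker:bqz,mot
rk∂_2=19

rank∂_2=19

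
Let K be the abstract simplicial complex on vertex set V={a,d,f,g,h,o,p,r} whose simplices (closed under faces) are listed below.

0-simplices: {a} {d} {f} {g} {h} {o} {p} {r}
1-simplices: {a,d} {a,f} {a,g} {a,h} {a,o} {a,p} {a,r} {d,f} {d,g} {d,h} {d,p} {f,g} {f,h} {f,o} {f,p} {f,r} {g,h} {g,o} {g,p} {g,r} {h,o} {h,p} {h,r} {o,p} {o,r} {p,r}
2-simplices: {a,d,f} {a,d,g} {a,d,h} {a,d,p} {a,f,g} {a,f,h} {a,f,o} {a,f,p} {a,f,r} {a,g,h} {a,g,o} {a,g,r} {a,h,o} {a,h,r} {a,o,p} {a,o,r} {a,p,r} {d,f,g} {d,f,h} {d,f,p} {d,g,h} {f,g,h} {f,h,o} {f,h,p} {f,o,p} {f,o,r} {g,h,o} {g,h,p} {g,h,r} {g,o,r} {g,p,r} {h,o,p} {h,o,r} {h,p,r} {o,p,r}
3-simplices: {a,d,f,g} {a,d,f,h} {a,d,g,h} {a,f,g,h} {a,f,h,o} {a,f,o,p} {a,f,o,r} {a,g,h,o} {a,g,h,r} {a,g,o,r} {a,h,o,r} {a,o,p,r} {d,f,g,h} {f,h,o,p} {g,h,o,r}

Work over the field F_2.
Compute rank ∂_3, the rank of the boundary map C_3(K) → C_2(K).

n_0=8 n_1=26 n_2=35 n_3=15  [Z2]
∂1: piv[ad,af,ag,ah,ao,ap,ar] rk=7  ker:df,dg,dh,dp,fg,fh,fo,fp,fr,gh,go,gp,gr,ho,hp,hr,op,or,pr
∂2: piv[adf,adg,adh,adp,afg,afh,afo,afp,afr,agh,ago,agr,aho,ahr,aop,aor,apr,fhp,ghp] rk=19  ker:dfg,dfh,dfp,dgh,fgh,fho,fop,for,gho,ghr,gor,gpr,hop,hor,hpr,opr
∂3: piv[adfg,adfh,adgh,afgh,afho,afop,afor,agho,aghr,agor,ahor,aopr,fhop] rk=13  ker:dfgh,ghor
rk∂_3=13

rank∂_3=13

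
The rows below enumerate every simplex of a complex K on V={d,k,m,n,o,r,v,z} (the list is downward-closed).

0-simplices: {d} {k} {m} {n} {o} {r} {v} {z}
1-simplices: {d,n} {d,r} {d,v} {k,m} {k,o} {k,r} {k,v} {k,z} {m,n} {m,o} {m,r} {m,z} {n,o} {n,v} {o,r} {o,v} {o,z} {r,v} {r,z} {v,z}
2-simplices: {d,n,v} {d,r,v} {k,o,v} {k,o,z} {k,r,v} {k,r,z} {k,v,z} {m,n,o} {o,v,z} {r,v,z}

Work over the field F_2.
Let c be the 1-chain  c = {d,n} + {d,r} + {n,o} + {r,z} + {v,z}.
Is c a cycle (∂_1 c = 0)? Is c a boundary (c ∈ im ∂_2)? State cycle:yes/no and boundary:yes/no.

cycle:no boundary:no

n_0=8 n_1=20 n_2=10  [Z2]
∂1: piv[dn,dr,dv,km,ko,kr,kz] rk=7  ker:kv,mn,mo,mr,mz,no,nv,or,ov,oz,rv,rz,vz
∂2: piv[dnv,drv,kov,koz,krv,krz,kvz,mno] rk=8  ker:ovz,rvz
∂1c = {o} + {v}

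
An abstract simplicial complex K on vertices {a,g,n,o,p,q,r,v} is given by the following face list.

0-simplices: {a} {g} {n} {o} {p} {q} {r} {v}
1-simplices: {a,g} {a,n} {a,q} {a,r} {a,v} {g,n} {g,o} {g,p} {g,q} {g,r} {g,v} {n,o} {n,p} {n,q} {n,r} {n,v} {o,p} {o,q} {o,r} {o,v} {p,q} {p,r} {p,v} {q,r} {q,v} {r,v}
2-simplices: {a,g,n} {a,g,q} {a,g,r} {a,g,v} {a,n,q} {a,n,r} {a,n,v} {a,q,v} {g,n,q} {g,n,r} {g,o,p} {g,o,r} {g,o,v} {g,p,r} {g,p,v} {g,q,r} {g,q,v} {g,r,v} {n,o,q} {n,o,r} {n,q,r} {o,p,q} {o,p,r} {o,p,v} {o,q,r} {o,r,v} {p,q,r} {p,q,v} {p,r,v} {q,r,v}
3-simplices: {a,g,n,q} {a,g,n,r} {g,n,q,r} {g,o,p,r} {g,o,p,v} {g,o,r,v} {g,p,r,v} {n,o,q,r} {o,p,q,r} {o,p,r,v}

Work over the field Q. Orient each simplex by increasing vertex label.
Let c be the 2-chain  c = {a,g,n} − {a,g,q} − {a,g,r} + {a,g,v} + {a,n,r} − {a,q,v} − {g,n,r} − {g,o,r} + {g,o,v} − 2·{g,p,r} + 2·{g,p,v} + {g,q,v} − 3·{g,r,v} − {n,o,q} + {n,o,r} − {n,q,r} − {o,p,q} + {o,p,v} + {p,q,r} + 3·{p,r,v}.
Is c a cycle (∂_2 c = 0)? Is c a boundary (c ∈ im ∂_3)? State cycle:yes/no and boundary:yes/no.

cycle:yes boundary:no

n_0=8 n_1=26 n_2=30 n_3=10  [Q]
∂1: piv[ag,an,aq,ar,av,go,gp] rk=7  ker:gn,gq,gr,gv,no,np,nq,nr,nv,op,oq,or,ov,pq,pr,pv,qr,qv,rv
∂2: piv[agn,agq,agr,agv,anq,anr,anv,aqv,gop,gor,gov,gpr,gpv,gqr,grv,noq,nor,opq] rk=18  ker:gnq,gnr,gqv,nqr,opr,opv,oqr,orv,pqr,pqv,prv,qrv
∂3: piv[agnq,agnr,gnqr,gopr,gopv,gorv,gprv,noqr,opqr] rk=9  ker:oprv
∂2c = 0
c vs im∂3: residual ≠ 0 ⇒ not boundary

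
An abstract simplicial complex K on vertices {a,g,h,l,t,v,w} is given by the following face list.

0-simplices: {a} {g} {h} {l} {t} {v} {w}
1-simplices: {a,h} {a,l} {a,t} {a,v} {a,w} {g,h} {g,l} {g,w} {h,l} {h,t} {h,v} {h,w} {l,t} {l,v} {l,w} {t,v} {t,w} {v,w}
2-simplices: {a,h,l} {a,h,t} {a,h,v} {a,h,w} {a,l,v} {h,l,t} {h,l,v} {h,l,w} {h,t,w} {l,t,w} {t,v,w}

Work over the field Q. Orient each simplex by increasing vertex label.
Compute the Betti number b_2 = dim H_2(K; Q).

b_2=2

n_0=7 n_1=18 n_2=11  [Q]
∂1: piv[ah,al,at,av,aw,gh] rk=6  ker:gl,gw,hl,ht,hv,hw,lt,lv,lw,tv,tw,vw
∂2: piv[ahl,aht,ahv,ahw,alv,hlt,hlw,htw,tvw] rk=9  ker:hlv,ltw
b_2=(11−9)−0=2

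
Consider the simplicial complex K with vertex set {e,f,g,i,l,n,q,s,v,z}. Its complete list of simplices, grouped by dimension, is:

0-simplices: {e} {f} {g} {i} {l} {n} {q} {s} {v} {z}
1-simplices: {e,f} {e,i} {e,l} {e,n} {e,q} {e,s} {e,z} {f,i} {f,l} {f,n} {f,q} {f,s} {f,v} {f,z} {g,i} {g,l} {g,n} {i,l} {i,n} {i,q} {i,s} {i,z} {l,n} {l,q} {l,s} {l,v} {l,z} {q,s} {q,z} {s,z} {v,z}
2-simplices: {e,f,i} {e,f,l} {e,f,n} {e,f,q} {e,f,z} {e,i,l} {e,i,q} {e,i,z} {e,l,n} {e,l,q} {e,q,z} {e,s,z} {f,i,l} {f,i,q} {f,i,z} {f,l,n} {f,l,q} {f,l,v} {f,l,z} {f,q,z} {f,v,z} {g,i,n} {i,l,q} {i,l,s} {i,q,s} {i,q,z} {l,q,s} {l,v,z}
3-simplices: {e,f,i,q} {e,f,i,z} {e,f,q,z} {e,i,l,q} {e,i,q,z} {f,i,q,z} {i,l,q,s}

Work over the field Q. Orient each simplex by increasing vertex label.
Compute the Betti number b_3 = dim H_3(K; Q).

b_3=1

n_0=10 n_1=31 n_2=28 n_3=7  [Q]
∂1: piv[ef,ei,el,en,eq,es,ez,fv,gi] rk=9  ker:fi,fl,fn,fq,fs,fz,gl,gn,il,in,iq,is,iz,ln,lq,ls,lv,lz,qs,qz,sz,vz
∂2: piv[efi,efl,efn,efq,efz,eil,eiq,eiz,eln,elq,eqz,esz,flv,flz,fvz,gin,ils,iqs] rk=18  ker:fil,fiq,fiz,fln,flq,fqz,ilq,iqz,lqs,lvz
∂3: piv[efiq,efiz,efqz,eilq,eiqz,ilqs] rk=6  ker:fiqz
b_3=(7−6)−0=1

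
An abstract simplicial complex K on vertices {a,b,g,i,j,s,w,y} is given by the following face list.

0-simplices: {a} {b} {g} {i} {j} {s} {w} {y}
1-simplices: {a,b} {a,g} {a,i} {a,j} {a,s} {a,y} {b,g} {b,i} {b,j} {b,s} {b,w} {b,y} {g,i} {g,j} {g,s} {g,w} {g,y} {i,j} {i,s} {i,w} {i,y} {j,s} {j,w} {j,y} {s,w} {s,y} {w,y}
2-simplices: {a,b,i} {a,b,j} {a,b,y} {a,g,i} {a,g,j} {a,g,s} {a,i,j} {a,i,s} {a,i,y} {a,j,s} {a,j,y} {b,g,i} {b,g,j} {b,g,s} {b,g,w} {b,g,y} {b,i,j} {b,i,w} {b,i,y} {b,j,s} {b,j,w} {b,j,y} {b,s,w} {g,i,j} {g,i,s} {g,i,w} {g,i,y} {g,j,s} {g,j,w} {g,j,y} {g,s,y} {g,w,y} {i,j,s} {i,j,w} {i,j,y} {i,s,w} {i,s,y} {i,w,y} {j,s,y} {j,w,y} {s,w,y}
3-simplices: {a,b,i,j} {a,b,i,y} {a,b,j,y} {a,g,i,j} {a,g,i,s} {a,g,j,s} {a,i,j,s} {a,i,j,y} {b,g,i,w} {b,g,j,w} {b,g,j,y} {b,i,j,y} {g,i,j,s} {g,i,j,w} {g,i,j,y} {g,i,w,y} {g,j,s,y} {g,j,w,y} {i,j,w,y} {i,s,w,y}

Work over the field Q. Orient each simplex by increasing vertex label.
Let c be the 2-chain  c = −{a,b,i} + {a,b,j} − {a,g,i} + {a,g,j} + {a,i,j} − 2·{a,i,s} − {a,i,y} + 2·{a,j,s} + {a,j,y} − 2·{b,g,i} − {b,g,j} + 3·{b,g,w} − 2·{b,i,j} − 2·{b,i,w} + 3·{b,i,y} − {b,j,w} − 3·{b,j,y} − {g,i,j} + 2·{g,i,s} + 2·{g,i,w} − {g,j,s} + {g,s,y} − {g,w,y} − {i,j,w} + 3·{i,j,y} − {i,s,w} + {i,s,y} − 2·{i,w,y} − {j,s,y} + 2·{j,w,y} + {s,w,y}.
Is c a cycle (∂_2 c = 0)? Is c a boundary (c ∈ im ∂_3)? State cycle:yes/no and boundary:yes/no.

cycle:yes boundary:yes

n_0=8 n_1=27 n_2=41 n_3=20  [Q]
∂1: piv[ab,ag,ai,aj,as,ay,bw] rk=7  ker:bg,bi,bj,bs,by,gi,gj,gs,gw,gy,ij,is,iw,iy,js,jw,jy,sw,sy,wy
∂2: piv[abi,abj,aby,agi,agj,ags,aij,ais,aiy,ajs,ajy,bgi,bgs,bgw,bgy,biw,bjw,bsw,gsy,gwy] rk=20  ker:bgj,bij,biy,bjs,bjy,gij,gis,giw,giy,gjs,gjw,gjy,ijs,ijw,ijy,isw,isy,iwy,jsy,jwy,swy
∂3: piv[abij,abiy,abjy,agij,agis,agjs,aijs,aijy,bgiw,bgjw,bgjy,gijw,gijy,giwy,gjsy,gjwy,iswy] rk=17  ker:bijy,gijs,ijwy
∂2c = 0
c vs im∂3: reduces to 0 ⇒ boundary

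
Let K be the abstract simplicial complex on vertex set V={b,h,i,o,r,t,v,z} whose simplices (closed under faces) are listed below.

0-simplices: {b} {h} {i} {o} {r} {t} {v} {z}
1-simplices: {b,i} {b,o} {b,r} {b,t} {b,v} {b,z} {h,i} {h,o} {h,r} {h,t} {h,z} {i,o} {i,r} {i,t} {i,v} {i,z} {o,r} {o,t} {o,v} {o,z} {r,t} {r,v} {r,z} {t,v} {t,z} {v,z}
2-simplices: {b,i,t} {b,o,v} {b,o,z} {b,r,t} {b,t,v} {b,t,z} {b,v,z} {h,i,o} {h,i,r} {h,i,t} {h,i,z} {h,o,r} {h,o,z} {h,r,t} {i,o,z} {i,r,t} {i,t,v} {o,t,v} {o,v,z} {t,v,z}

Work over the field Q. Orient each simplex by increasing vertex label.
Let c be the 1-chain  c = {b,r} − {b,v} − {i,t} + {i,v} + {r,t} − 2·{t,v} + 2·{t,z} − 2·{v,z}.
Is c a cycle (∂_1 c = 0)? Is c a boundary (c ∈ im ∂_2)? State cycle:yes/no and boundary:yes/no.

n_0=8 n_1=26 n_2=20  [Q]
∂1: piv[bi,bo,br,bt,bv,bz,hi] rk=7  ker:ho,hr,ht,hz,io,ir,it,iv,iz,or,ot,ov,oz,rt,rv,rz,tv,tz,vz
∂2: piv[bit,bov,boz,brt,btv,btz,bvz,hio,hir,hit,hiz,hor,hoz,hrt,itv,otv] rk=16  ker:ioz,irt,ovz,tvz
∂1c = 0
c vs im∂2: reduces to 0 ⇒ boundary

cycle:yes boundary:yes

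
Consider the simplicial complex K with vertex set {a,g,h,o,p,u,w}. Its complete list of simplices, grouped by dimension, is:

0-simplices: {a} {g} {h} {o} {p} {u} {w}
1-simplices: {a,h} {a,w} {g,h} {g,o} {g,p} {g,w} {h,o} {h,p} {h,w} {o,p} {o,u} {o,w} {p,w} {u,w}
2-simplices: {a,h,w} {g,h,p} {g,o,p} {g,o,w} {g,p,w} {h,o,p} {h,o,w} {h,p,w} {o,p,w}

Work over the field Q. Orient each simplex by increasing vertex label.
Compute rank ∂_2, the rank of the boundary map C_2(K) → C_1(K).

rank∂_2=7

n_0=7 n_1=14 n_2=9  [Q]
∂1: piv[ah,aw,gh,go,gp,ou] rk=6  ker:gw,ho,hp,hw,op,ow,pw,uw
∂2: piv[ahw,ghp,gop,gow,gpw,hop,how] rk=7  ker:hpw,opw
rk∂_2=7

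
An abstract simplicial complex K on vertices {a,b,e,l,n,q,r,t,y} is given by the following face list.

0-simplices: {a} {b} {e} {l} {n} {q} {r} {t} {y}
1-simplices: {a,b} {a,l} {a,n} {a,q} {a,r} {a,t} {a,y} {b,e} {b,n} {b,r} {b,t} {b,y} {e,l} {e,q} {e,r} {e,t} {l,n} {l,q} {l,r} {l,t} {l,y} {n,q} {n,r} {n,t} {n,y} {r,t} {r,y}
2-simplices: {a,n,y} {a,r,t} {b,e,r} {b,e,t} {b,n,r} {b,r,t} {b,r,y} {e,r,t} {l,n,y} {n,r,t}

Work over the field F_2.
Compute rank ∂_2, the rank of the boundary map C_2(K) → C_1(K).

rank∂_2=9

n_0=9 n_1=27 n_2=10  [Z2]
∂1: piv[ab,al,an,aq,ar,at,ay,be] rk=8  ker:bn,br,bt,by,el,eq,er,et,ln,lq,lr,lt,ly,nq,nr,nt,ny,rt,ry
∂2: piv[any,art,ber,bet,bnr,brt,bry,lny,nrt] rk=9  ker:ert
rk∂_2=9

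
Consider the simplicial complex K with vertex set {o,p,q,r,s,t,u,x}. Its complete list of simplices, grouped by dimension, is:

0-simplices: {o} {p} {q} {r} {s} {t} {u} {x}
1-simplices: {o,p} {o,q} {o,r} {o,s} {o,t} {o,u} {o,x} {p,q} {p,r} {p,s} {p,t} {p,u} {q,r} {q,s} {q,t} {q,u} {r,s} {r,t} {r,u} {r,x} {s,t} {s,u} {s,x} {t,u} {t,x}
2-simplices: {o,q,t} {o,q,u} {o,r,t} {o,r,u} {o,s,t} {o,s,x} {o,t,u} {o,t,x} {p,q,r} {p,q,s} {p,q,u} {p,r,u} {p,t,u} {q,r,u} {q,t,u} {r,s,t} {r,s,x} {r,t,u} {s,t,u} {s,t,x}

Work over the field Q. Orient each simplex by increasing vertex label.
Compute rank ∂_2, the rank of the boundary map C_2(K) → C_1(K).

n_0=8 n_1=25 n_2=20  [Q]
∂1: piv[op,oq,or,os,ot,ou,ox] rk=7  ker:pq,pr,ps,pt,pu,qr,qs,qt,qu,rs,rt,ru,rx,st,su,sx,tu,tx
∂2: piv[oqt,oqu,ort,oru,ost,osx,otu,otx,pqr,pqs,pqu,pru,ptu,rst,rsx,stu] rk=16  ker:qru,qtu,rtu,stx
rk∂_2=16

rank∂_2=16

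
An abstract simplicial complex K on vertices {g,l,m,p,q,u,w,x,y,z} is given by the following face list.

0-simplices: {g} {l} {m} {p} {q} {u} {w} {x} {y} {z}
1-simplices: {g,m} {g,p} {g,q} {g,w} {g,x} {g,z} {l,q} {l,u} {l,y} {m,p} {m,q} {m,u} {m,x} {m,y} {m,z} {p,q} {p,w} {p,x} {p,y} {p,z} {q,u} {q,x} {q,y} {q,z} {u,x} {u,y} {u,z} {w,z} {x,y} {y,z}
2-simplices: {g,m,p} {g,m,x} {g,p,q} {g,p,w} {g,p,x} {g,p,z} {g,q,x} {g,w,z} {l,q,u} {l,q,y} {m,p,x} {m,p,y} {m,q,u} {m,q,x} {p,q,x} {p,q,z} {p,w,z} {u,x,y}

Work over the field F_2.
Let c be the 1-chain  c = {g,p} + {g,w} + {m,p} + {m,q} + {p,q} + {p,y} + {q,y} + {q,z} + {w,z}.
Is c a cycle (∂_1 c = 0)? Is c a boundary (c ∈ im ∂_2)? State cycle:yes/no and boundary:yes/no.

n_0=10 n_1=30 n_2=18  [Z2]
∂1: piv[gm,gp,gq,gw,gx,gz,lq,lu,ly] rk=9  ker:mp,mq,mu,mx,my,mz,pq,pw,px,py,pz,qu,qx,qy,qz,ux,uy,uz,wz,xy,yz
∂2: piv[gmp,gmx,gpq,gpw,gpx,gpz,gqx,gwz,lqu,lqy,mpy,mqu,mqx,pqz,uxy] rk=15  ker:mpx,pqx,pwz
∂1c = 0
c vs im∂2: residual ≠ 0 ⇒ not boundary

cycle:yes boundary:no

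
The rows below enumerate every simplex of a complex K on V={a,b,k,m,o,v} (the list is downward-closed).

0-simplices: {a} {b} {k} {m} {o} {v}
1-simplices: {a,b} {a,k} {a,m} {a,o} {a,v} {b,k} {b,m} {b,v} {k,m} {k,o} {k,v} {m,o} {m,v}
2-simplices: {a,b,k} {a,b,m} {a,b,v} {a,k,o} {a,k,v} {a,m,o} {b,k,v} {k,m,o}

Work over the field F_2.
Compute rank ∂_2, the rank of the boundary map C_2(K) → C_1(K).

rank∂_2=7

n_0=6 n_1=13 n_2=8  [Z2]
∂1: piv[ab,ak,am,ao,av] rk=5  ker:bk,bm,bv,km,ko,kv,mo,mv
∂2: piv[abk,abm,abv,ako,akv,amo,kmo] rk=7  ker:bkv
rk∂_2=7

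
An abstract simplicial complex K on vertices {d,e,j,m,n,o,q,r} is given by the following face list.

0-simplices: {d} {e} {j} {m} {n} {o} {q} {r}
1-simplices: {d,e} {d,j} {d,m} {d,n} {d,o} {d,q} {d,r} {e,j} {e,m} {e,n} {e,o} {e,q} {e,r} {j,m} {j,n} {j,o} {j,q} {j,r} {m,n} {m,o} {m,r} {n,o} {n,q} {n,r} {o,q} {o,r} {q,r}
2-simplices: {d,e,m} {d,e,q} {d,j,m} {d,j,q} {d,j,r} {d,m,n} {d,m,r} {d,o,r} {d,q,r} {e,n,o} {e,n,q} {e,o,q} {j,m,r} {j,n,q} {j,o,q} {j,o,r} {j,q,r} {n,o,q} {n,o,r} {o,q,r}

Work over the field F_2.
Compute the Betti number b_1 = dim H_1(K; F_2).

b_1=4

n_0=8 n_1=27 n_2=20  [Z2]
∂1: piv[de,dj,dm,dn,do,dq,dr] rk=7  ker:ej,em,en,eo,eq,er,jm,jn,jo,jq,jr,mn,mo,mr,no,nq,nr,oq,or,qr
∂2: piv[dem,deq,djm,djq,djr,dmn,dmr,dor,dqr,eno,enq,eoq,jnq,joq,jor,nor] rk=16  ker:jmr,jqr,noq,oqr
b_1=(27−7)−16=4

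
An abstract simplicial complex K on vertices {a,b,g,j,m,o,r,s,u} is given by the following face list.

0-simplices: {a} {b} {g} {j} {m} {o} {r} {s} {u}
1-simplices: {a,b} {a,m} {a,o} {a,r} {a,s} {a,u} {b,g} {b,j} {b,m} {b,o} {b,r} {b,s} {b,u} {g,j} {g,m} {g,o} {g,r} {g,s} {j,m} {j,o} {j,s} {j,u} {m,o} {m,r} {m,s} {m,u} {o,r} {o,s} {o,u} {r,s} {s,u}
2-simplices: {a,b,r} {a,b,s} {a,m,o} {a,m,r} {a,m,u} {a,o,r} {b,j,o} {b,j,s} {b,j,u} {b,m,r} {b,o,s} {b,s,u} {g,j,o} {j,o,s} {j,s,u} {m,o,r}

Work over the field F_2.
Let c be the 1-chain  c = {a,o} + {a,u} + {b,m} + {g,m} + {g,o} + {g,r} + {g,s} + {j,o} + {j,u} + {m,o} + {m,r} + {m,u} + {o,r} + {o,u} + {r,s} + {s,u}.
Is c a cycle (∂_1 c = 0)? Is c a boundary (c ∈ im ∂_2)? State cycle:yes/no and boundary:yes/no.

cycle:no boundary:no

n_0=9 n_1=31 n_2=16  [Z2]
∂1: piv[ab,am,ao,ar,as,au,bg,bj] rk=8  ker:bm,bo,br,bs,bu,gj,gm,go,gr,gs,jm,jo,js,ju,mo,mr,ms,mu,or,os,ou,rs,su
∂2: piv[abr,abs,amo,amr,amu,aor,bjo,bjs,bju,bmr,bos,bsu,gjo] rk=13  ker:jos,jsu,mor
∂1c = {b} + {m} + {s} + {u}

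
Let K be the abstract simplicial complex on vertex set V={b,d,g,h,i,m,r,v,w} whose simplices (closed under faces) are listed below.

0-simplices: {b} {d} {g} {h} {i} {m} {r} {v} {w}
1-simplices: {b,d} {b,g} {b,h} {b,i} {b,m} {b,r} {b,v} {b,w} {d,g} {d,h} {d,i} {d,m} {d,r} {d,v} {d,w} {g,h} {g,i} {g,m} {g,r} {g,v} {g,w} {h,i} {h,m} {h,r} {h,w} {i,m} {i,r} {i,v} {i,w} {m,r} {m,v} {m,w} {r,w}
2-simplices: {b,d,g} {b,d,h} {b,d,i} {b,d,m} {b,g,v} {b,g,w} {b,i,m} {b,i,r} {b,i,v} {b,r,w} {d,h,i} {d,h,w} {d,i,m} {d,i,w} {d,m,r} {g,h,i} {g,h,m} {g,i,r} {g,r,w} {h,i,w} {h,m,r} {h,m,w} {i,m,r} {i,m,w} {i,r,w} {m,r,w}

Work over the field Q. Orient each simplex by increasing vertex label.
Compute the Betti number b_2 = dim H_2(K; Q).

n_0=9 n_1=33 n_2=26  [Q]
∂1: piv[bd,bg,bh,bi,bm,br,bv,bw] rk=8  ker:dg,dh,di,dm,dr,dv,dw,gh,gi,gm,gr,gv,gw,hi,hm,hr,hw,im,ir,iv,iw,mr,mv,mw,rw
∂2: piv[bdg,bdh,bdi,bdm,bgv,bgw,bim,bir,biv,brw,dhi,dhw,diw,dmr,ghi,ghm,gir,grw,hmr,hmw,imr,imw,irw] rk=23  ker:dim,hiw,mrw
b_2=(26−23)−0=3

b_2=3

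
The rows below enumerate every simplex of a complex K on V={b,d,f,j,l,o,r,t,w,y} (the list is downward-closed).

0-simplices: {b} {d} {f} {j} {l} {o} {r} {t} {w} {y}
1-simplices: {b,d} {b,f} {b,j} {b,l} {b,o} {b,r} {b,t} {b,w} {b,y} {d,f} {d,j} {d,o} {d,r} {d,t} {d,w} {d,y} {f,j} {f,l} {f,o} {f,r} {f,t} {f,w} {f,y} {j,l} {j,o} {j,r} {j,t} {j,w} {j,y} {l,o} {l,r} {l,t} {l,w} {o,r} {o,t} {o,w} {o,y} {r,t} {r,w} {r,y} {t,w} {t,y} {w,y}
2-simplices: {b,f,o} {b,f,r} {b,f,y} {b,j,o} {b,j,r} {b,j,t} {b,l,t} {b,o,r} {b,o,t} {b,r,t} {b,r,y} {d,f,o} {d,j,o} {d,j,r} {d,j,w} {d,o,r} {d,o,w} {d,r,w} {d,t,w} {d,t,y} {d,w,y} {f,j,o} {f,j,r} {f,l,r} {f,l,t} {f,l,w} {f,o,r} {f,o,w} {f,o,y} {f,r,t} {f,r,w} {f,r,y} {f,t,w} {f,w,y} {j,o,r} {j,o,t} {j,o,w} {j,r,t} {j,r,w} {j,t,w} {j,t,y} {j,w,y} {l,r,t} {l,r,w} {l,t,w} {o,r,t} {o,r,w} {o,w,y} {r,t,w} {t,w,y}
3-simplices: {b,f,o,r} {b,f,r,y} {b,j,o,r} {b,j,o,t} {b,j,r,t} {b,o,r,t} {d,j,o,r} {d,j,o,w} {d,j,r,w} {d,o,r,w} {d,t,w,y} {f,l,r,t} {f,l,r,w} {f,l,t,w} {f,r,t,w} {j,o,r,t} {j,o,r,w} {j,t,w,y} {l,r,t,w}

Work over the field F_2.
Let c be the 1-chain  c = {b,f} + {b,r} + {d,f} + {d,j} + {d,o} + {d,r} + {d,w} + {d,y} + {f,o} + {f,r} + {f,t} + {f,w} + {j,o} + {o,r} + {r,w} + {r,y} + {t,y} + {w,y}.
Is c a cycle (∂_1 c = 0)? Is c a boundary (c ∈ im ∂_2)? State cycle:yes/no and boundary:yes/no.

n_0=10 n_1=43 n_2=50 n_3=19  [Z2]
∂1: piv[bd,bf,bj,bl,bo,br,bt,bw,by] rk=9  ker:df,dj,do,dr,dt,dw,dy,fj,fl,fo,fr,ft,fw,fy,jl,jo,jr,jt,jw,jy,lo,lr,lt,lw,or,ot,ow,oy,rt,rw,ry,tw,ty,wy
∂2: piv[bfo,bfr,bfy,bjo,bjr,bjt,blt,bor,bot,brt,bry,dfo,djo,djr,djw,dow,drw,dtw,dty,dwy,fjo,flr,flt,flw,fow,foy,frt,ftw,fwy,jty] rk=30  ker:dor,fjr,for,frw,fry,jor,jot,jow,jrt,jrw,jtw,jwy,lrt,lrw,ltw,ort,orw,owy,rtw,twy
∂3: piv[bfor,bfry,bjor,bjot,bjrt,bort,djor,djow,djrw,dorw,dtwy,flrt,flrw,fltw,frtw,jtwy] rk=16  ker:jort,jorw,lrtw
∂1c = 0
c vs im∂2: reduces to 0 ⇒ boundary

cycle:yes boundary:yes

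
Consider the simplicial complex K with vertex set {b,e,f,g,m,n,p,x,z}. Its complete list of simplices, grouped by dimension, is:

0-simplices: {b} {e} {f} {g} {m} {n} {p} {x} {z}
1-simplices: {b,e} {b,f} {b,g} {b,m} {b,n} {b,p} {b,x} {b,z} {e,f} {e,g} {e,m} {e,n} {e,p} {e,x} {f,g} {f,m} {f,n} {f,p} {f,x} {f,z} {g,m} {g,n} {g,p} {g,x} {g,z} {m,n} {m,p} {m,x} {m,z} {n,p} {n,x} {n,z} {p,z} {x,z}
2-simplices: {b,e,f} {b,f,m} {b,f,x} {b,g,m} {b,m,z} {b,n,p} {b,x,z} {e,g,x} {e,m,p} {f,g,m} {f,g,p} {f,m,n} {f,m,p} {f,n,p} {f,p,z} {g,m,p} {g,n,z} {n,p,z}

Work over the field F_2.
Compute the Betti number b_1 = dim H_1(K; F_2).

n_0=9 n_1=34 n_2=18  [Z2]
∂1: piv[be,bf,bg,bm,bn,bp,bx,bz] rk=8  ker:ef,eg,em,en,ep,ex,fg,fm,fn,fp,fx,fz,gm,gn,gp,gx,gz,mn,mp,mx,mz,np,nx,nz,pz,xz
∂2: piv[bef,bfm,bfx,bgm,bmz,bnp,bxz,egx,emp,fgm,fgp,fmn,fmp,fnp,fpz,gnz,npz] rk=17  ker:gmp
b_1=(34−8)−17=9

b_1=9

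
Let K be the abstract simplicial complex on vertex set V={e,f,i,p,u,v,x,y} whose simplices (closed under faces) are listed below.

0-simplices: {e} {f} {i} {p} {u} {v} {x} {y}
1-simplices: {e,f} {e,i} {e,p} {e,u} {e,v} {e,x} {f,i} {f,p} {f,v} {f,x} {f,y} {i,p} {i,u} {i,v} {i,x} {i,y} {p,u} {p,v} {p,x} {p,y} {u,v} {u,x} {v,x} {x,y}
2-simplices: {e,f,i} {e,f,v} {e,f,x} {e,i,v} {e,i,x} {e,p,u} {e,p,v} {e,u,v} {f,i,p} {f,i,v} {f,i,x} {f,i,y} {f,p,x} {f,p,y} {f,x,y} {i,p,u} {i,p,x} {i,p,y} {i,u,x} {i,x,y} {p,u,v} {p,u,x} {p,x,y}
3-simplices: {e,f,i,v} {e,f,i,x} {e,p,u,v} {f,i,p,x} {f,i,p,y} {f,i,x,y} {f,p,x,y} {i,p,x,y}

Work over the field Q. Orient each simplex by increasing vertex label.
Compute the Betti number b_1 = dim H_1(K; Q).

n_0=8 n_1=24 n_2=23 n_3=8  [Q]
∂1: piv[ef,ei,ep,eu,ev,ex,fy] rk=7  ker:fi,fp,fv,fx,ip,iu,iv,ix,iy,pu,pv,px,py,uv,ux,vx,xy
∂2: piv[efi,efv,efx,eiv,eix,epu,epv,euv,fip,fiy,fpx,fpy,fxy,ipu,iux] rk=15  ker:fiv,fix,ipx,ipy,ixy,puv,pux,pxy
∂3: piv[efiv,efix,epuv,fipx,fipy,fixy,fpxy] rk=7  ker:ipxy
b_1=(24−7)−15=2

b_1=2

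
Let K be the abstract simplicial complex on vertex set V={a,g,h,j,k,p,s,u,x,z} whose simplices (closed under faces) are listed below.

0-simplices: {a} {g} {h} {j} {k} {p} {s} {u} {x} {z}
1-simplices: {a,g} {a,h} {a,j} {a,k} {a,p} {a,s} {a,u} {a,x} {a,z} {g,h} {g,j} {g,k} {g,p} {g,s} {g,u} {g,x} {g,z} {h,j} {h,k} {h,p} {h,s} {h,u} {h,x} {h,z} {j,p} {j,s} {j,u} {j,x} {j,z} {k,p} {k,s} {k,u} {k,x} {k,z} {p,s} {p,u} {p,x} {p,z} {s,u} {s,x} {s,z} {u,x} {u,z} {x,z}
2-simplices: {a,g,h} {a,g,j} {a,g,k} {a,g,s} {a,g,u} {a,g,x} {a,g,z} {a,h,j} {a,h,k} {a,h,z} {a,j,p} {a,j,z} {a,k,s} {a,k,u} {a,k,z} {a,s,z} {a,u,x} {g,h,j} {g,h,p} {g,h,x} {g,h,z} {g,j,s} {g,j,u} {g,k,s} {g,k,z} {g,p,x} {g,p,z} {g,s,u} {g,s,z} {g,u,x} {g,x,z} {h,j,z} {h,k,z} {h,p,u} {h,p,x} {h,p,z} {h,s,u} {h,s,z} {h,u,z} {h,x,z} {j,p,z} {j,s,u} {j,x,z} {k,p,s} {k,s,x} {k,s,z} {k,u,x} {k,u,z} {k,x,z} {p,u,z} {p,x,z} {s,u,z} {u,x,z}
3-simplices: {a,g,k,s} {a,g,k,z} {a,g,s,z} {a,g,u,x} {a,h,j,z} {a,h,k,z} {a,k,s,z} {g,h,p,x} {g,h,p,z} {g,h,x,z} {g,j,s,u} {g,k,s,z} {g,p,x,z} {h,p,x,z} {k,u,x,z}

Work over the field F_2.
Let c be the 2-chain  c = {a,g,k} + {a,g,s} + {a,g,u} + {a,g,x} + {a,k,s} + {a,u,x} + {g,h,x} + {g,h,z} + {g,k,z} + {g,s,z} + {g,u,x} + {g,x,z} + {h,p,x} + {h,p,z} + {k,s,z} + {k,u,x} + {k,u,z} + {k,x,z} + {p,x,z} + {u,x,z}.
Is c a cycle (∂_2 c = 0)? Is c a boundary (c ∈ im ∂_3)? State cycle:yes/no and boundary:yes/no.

n_0=10 n_1=44 n_2=53 n_3=15  [Z2]
∂1: piv[ag,ah,aj,ak,ap,as,au,ax,az] rk=9  ker:gh,gj,gk,gp,gs,gu,gx,gz,hj,hk,hp,hs,hu,hx,hz,jp,js,ju,jx,jz,kp,ks,ku,kx,kz,ps,pu,px,pz,su,sx,sz,ux,uz,xz
∂2: piv[agh,agj,agk,ags,agu,agx,agz,ahj,ahk,ahz,ajp,ajz,aks,aku,akz,asz,aux,ghp,ghx,gjs,gju,gpx,gpz,gsu,gxz,hpu,hsu,hsz,huz,jpz,jxz,kps,ksx,kux] rk=34  ker:ghj,ghz,gks,gkz,gsz,gux,hjz,hkz,hpx,hpz,hxz,jsu,ksz,kuz,kxz,puz,pxz,suz,uxz
∂3: piv[agks,agkz,agsz,agux,ahjz,ahkz,aksz,ghpx,ghpz,ghxz,gjsu,gpxz,kuxz] rk=13  ker:gksz,hpxz
∂2c = 0
c vs im∂3: reduces to 0 ⇒ boundary

cycle:yes boundary:yes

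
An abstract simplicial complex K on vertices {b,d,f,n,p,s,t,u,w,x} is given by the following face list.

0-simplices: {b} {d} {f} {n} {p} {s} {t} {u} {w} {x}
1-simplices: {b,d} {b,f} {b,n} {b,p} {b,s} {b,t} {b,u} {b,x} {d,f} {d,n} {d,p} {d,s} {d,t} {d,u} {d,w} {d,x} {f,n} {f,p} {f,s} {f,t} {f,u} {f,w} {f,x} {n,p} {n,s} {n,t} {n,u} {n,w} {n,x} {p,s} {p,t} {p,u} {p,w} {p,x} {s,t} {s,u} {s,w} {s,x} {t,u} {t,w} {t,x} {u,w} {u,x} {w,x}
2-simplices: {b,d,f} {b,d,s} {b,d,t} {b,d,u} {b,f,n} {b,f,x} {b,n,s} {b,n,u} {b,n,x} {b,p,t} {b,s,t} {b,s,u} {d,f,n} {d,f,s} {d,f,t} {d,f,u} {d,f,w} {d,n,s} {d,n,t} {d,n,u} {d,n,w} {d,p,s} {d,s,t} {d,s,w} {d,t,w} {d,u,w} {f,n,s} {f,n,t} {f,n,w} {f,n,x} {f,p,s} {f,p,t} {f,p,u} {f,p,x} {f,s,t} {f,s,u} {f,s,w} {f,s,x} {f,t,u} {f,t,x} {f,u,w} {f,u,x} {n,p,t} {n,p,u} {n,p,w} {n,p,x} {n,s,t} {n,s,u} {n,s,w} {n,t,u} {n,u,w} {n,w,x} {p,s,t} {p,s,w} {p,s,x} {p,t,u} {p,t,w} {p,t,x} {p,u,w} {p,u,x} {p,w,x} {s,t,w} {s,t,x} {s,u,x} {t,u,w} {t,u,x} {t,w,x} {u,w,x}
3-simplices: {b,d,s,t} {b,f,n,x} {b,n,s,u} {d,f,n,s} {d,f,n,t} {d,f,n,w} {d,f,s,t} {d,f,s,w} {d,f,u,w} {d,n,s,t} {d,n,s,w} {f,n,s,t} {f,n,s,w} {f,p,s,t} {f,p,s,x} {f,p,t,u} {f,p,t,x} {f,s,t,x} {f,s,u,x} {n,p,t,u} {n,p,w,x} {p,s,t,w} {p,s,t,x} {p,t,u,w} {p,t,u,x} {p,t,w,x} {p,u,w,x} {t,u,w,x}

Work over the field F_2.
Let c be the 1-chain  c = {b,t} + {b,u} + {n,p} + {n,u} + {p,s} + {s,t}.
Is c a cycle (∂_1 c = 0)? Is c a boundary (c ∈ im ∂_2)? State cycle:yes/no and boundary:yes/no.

cycle:yes boundary:yes

n_0=10 n_1=44 n_2=68 n_3=28  [Z2]
∂1: piv[bd,bf,bn,bp,bs,bt,bu,bx,dw] rk=9  ker:df,dn,dp,ds,dt,du,dx,fn,fp,fs,ft,fu,fw,fx,np,ns,nt,nu,nw,nx,ps,pt,pu,pw,px,st,su,sw,sx,tu,tw,tx,uw,ux,wx
∂2: piv[bdf,bds,bdt,bdu,bfn,bfx,bns,bnu,bnx,bpt,bst,bsu,dfn,dfs,dft,dfu,dfw,dnt,dnw,dps,dsw,dtw,duw,fps,fpt,fpu,fpx,fsx,ftu,ftx,fux,npt,npw,nwx] rk=34  ker:dns,dnu,dst,fns,fnt,fnw,fnx,fst,fsu,fsw,fuw,npu,npx,nst,nsu,nsw,ntu,nuw,pst,psw,psx,ptu,ptw,ptx,puw,pux,pwx,stw,stx,sux,tuw,tux,twx,uwx
∂3: piv[bdst,bfnx,bnsu,dfns,dfnt,dfnw,dfst,dfsw,dfuw,dnst,dnsw,fpst,fpsx,fptu,fptx,fstx,fsux,nptu,npwx,pstw,ptuw,ptux,ptwx,puwx] rk=24  ker:fnst,fnsw,pstx,tuwx
∂1c = 0
c vs im∂2: reduces to 0 ⇒ boundary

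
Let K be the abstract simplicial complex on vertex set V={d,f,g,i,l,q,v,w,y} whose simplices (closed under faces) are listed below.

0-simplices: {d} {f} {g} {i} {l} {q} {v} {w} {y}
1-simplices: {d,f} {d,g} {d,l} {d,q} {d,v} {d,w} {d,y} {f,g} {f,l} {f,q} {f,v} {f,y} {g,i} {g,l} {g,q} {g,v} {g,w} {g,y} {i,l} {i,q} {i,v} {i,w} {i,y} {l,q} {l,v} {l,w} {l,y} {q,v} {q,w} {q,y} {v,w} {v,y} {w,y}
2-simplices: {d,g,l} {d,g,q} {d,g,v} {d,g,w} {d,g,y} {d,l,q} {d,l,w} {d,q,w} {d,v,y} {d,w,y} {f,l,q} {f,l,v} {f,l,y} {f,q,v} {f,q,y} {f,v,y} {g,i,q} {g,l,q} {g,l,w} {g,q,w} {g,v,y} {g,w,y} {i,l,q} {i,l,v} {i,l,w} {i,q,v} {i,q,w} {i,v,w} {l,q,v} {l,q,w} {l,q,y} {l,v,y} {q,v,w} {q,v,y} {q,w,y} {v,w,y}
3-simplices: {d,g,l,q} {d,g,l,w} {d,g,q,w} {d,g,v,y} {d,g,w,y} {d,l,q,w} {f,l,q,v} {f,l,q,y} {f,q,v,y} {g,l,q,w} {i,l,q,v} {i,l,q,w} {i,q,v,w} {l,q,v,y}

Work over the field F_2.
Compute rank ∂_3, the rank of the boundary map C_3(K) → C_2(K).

rank∂_3=13

n_0=9 n_1=33 n_2=36 n_3=14  [Z2]
∂1: piv[df,dg,dl,dq,dv,dw,dy,gi] rk=8  ker:fg,fl,fq,fv,fy,gl,gq,gv,gw,gy,il,iq,iv,iw,iy,lq,lv,lw,ly,qv,qw,qy,vw,vy,wy
∂2: piv[dgl,dgq,dgv,dgw,dgy,dlq,dlw,dqw,dvy,dwy,flq,flv,fly,fqv,fqy,fvy,giq,ilq,ilv,ilw,ivw,qwy] rk=22  ker:glq,glw,gqw,gvy,gwy,iqv,iqw,lqv,lqw,lqy,lvy,qvw,qvy,vwy
∂3: piv[dglq,dglw,dgqw,dgvy,dgwy,dlqw,flqv,flqy,fqvy,ilqv,ilqw,iqvw,lqvy] rk=13  ker:glqw
rk∂_3=13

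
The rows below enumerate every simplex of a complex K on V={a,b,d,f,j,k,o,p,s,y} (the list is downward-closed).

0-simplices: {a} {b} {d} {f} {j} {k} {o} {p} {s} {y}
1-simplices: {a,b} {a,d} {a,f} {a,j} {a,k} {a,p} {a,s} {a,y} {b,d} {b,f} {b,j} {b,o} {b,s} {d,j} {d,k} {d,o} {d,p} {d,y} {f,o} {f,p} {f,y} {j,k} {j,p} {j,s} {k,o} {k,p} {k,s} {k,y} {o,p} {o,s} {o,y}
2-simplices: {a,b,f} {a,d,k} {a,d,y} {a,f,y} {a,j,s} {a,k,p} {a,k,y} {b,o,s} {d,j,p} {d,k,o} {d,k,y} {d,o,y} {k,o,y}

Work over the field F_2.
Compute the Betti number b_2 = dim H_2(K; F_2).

n_0=10 n_1=31 n_2=13  [Z2]
∂1: piv[ab,ad,af,aj,ak,ap,as,ay,bo] rk=9  ker:bd,bf,bj,bs,dj,dk,do,dp,dy,fo,fp,fy,jk,jp,js,ko,kp,ks,ky,op,os,oy
∂2: piv[abf,adk,ady,afy,ajs,akp,aky,bos,djp,dko,doy] rk=11  ker:dky,koy
b_2=(13−11)−0=2

b_2=2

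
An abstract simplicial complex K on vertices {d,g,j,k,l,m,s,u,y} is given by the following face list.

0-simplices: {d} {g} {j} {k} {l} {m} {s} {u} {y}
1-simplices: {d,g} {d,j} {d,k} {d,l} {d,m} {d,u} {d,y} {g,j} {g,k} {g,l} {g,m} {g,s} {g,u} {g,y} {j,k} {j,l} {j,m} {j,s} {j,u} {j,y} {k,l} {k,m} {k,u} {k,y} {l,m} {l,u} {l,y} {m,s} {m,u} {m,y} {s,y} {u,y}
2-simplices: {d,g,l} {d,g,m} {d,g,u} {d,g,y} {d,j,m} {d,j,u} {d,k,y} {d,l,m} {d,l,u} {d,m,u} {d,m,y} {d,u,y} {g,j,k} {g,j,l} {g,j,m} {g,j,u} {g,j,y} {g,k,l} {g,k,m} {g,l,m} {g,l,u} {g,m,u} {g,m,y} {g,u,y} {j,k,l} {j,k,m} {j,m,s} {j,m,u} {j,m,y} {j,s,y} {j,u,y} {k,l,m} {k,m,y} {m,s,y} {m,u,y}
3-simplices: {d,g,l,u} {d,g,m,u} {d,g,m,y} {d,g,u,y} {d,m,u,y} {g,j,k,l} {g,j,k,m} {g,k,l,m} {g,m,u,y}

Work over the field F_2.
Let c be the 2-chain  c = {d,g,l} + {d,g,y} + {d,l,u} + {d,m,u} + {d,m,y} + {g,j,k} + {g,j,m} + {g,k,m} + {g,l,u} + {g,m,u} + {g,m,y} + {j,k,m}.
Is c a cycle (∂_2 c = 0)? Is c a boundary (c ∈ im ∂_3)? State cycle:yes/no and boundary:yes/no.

n_0=9 n_1=32 n_2=35 n_3=9  [Z2]
∂1: piv[dg,dj,dk,dl,dm,du,dy,gs] rk=8  ker:gj,gk,gl,gm,gu,gy,jk,jl,jm,js,ju,jy,kl,km,ku,ky,lm,lu,ly,ms,mu,my,sy,uy
∂2: piv[dgl,dgm,dgu,dgy,djm,dju,dky,dlm,dlu,dmu,dmy,duy,gjk,gjl,gjm,gjy,gkl,gkm,jms,jsy,kmy] rk=21  ker:gju,glm,glu,gmu,gmy,guy,jkl,jkm,jmu,jmy,juy,klm,msy,muy
∂3: piv[dglu,dgmu,dgmy,dguy,dmuy,gjkl,gjkm,gklm] rk=8  ker:gmuy
∂2c = 0
c vs im∂3: reduces to 0 ⇒ boundary

cycle:yes boundary:yes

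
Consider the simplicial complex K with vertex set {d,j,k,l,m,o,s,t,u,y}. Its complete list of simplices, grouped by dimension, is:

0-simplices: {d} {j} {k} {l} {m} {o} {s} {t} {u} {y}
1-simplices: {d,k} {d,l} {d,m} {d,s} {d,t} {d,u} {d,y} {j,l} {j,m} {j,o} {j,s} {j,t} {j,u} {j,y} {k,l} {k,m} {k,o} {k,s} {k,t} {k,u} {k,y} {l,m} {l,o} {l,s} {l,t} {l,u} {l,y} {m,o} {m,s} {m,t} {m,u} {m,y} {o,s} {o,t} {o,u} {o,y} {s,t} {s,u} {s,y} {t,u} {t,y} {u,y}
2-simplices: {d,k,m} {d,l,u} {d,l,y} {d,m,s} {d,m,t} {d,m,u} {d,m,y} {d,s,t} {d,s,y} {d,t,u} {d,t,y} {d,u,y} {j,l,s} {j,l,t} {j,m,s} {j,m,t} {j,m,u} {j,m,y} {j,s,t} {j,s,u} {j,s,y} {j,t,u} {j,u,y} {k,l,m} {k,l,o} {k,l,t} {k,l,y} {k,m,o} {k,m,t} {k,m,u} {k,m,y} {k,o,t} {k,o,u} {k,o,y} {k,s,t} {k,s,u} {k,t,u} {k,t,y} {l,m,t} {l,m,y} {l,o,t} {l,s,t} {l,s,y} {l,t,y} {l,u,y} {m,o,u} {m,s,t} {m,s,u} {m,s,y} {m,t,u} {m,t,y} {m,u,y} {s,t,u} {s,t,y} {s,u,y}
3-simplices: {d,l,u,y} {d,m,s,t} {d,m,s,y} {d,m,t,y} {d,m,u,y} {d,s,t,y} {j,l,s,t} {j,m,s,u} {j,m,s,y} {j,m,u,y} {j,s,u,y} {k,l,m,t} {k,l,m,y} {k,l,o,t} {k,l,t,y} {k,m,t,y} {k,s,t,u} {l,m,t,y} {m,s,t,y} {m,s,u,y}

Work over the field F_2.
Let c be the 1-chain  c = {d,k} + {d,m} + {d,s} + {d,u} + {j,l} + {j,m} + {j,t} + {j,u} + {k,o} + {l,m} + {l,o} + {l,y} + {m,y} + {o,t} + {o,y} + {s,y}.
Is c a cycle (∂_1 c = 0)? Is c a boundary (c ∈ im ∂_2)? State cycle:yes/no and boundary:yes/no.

n_0=10 n_1=42 n_2=55 n_3=20  [Z2]
∂1: piv[dk,dl,dm,ds,dt,du,dy,jl,jo] rk=9  ker:jm,js,jt,ju,jy,kl,km,ko,ks,kt,ku,ky,lm,lo,ls,lt,lu,ly,mo,ms,mt,mu,my,os,ot,ou,oy,st,su,sy,tu,ty,uy
∂2: piv[dkm,dlu,dly,dms,dmt,dmu,dmy,dst,dsy,dtu,dty,duy,jls,jlt,jms,jmt,jmu,jmy,jsu,klm,klo,klt,kly,kmo,kmt,kmu,kmy,kot,kou,koy,kst] rk=31  ker:jst,jsy,jtu,juy,ksu,ktu,kty,lmt,lmy,lot,lst,lsy,lty,luy,mou,mst,msu,msy,mtu,mty,muy,stu,sty,suy
∂3: piv[dluy,dmst,dmsy,dmty,dmuy,dsty,jlst,jmsu,jmsy,jmuy,jsuy,klmt,klmy,klot,klty,kmty,kstu] rk=17  ker:lmty,msty,msuy
∂1c = 0
c vs im∂2: reduces to 0 ⇒ boundary

cycle:yes boundary:yes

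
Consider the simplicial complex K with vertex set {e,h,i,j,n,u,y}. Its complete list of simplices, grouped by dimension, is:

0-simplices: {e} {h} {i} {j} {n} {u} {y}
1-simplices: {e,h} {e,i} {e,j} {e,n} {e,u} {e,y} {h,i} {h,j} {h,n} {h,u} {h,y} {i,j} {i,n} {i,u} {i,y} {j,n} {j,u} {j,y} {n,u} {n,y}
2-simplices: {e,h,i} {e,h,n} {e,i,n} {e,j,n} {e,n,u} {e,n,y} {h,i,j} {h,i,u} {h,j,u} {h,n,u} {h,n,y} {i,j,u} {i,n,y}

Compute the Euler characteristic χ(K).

χ(K)=0

n_0=7 n_1=20 n_2=13
χ=+7−20+13=0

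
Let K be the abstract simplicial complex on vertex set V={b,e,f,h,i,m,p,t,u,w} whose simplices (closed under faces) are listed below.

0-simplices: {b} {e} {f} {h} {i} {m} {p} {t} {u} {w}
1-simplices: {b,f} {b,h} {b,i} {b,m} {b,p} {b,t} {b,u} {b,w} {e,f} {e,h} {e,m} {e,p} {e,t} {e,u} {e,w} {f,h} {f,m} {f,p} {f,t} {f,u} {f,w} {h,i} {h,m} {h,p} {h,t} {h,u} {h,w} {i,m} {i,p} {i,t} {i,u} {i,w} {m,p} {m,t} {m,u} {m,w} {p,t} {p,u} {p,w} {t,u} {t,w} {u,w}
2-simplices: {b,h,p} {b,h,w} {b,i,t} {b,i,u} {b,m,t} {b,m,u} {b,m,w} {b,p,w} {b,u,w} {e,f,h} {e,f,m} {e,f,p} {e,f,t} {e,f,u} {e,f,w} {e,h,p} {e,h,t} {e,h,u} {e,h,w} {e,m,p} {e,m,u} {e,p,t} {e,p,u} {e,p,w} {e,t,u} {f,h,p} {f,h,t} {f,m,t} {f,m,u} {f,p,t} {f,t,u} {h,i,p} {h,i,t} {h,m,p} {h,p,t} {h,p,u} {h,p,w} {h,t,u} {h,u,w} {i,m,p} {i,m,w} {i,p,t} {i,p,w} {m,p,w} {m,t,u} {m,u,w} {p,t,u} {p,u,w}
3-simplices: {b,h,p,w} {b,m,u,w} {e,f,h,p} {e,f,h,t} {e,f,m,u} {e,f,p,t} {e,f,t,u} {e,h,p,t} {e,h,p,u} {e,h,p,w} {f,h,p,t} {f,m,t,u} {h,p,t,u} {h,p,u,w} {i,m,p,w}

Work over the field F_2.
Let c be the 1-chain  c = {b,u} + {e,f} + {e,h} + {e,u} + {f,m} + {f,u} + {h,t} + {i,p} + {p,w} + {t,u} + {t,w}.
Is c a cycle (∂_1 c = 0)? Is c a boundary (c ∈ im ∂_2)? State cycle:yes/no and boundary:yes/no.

cycle:no boundary:no

n_0=10 n_1=42 n_2=48 n_3=15  [Z2]
∂1: piv[bf,bh,bi,bm,bp,bt,bu,bw,ef] rk=9  ker:eh,em,ep,et,eu,ew,fh,fm,fp,ft,fu,fw,hi,hm,hp,ht,hu,hw,im,ip,it,iu,iw,mp,mt,mu,mw,pt,pu,pw,tu,tw,uw
∂2: piv[bhp,bhw,bit,biu,bmt,bmu,bmw,bpw,buw,efh,efm,efp,eft,efu,efw,ehp,eht,ehu,ehw,emp,emu,ept,epu,etu,fmt,hip,hit,hmp,huw,imp,imw] rk=31  ker:epw,fhp,fht,fmu,fpt,ftu,hpt,hpu,hpw,htu,ipt,ipw,mpw,mtu,muw,ptu,puw
∂3: piv[bhpw,bmuw,efhp,efht,efmu,efpt,eftu,ehpt,ehpu,ehpw,fmtu,hptu,hpuw,impw] rk=14  ker:fhpt
∂1c = {b} + {e} + {f} + {i} + {m} + {t}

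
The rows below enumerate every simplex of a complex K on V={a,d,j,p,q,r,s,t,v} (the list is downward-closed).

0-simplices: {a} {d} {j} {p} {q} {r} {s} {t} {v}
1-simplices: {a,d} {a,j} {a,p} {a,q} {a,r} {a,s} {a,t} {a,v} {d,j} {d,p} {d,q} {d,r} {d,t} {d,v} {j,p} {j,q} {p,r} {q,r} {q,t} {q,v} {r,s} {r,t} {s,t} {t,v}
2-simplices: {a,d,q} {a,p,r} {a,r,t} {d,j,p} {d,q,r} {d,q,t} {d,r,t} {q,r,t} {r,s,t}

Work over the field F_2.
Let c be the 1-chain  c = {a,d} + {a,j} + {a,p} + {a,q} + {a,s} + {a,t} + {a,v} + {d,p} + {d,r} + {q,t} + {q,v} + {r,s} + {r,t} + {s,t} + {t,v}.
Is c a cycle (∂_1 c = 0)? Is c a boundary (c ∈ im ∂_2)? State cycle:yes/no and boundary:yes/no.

n_0=9 n_1=24 n_2=9  [Z2]
∂1: piv[ad,aj,ap,aq,ar,as,at,av] rk=8  ker:dj,dp,dq,dr,dt,dv,jp,jq,pr,qr,qt,qv,rs,rt,st,tv
∂2: piv[adq,apr,art,djp,dqr,dqt,drt,rst] rk=8  ker:qrt
∂1c = {a} + {d} + {j} + {q} + {r} + {s} + {t} + {v}

cycle:no boundary:no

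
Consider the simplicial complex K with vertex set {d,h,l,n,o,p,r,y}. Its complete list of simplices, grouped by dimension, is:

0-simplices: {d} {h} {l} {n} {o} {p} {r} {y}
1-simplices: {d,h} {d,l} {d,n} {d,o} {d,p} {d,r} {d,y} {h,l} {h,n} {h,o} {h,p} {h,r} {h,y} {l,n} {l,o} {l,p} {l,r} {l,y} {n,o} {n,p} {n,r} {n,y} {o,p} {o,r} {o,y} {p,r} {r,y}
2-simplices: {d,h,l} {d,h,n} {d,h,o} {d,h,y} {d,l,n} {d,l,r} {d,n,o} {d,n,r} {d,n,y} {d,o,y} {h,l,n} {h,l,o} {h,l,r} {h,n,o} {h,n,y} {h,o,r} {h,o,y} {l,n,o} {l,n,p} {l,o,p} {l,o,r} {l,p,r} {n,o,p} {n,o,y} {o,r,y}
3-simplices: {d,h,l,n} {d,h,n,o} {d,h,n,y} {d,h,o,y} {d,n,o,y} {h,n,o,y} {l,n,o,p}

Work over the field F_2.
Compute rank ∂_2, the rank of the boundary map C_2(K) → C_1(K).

n_0=8 n_1=27 n_2=25 n_3=7  [Z2]
∂1: piv[dh,dl,dn,do,dp,dr,dy] rk=7  ker:hl,hn,ho,hp,hr,hy,ln,lo,lp,lr,ly,no,np,nr,ny,op,or,oy,pr,ry
∂2: piv[dhl,dhn,dho,dhy,dln,dlr,dno,dnr,dny,doy,hlo,hlr,hor,lnp,lop,lpr,ory] rk=17  ker:hln,hno,hny,hoy,lno,lor,nop,noy
∂3: piv[dhln,dhno,dhny,dhoy,dnoy,lnop] rk=6  ker:hnoy
rk∂_2=17

rank∂_2=17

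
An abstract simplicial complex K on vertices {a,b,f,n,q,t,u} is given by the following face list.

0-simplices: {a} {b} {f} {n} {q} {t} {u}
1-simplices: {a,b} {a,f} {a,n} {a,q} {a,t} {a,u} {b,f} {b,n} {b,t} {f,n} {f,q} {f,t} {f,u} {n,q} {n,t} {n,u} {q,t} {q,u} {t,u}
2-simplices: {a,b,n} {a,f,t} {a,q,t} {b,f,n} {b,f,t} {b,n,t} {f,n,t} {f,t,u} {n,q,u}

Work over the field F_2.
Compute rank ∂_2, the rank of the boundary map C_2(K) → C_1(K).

n_0=7 n_1=19 n_2=9  [Z2]
∂1: piv[ab,af,an,aq,at,au] rk=6  ker:bf,bn,bt,fn,fq,ft,fu,nq,nt,nu,qt,qu,tu
∂2: piv[abn,aft,aqt,bfn,bft,bnt,ftu,nqu] rk=8  ker:fnt
rk∂_2=8

rank∂_2=8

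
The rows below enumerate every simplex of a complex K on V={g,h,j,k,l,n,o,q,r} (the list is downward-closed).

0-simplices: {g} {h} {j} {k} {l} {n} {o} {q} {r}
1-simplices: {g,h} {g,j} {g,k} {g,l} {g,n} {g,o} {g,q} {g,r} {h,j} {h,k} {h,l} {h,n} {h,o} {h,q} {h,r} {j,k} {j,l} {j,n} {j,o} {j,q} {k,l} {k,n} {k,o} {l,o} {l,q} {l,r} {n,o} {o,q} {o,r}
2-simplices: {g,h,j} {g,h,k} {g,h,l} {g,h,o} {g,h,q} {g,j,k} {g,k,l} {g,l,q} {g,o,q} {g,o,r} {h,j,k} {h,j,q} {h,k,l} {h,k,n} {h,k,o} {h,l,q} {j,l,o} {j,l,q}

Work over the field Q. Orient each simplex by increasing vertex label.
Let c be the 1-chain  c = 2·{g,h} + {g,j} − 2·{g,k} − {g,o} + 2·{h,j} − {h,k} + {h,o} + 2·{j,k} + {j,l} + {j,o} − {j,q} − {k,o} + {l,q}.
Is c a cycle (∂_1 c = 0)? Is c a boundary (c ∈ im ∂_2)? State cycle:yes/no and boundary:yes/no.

cycle:yes boundary:no

n_0=9 n_1=29 n_2=18  [Q]
∂1: piv[gh,gj,gk,gl,gn,go,gq,gr] rk=8  ker:hj,hk,hl,hn,ho,hq,hr,jk,jl,jn,jo,jq,kl,kn,ko,lo,lq,lr,no,oq,or
∂2: piv[ghj,ghk,ghl,gho,ghq,gjk,gkl,glq,goq,gor,hjq,hkn,hko,jlo,jlq] rk=15  ker:hjk,hkl,hlq
∂1c = 0
c vs im∂2: residual ≠ 0 ⇒ not boundary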